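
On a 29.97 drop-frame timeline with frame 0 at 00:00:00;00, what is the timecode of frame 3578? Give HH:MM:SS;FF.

00:01:59;10

Ten DF minutes hold 17982 frames, so frame 3578 lies in block 0 (frames 0–17981) with 3578 frames into that block.
The block's first minute is 1800 frames and the rest 1798 each; 3578 frames reaches minute 1, so 0 × 18 + 1 × 2 = 2 labels have been skipped so far.
Adding those back, label number 3578 + 2 = 3580 at 30 labels/s is 119 s + 10 f = 0 h 1 min 59 s frame 10, i.e. 00:01:59;10.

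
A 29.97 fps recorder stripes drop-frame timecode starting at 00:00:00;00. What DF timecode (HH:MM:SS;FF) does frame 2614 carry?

Each 10-minute DF block holds 10 × 60 × 30 − 9 × 2 = 17982 frames. 2614 ÷ 17982 → 0 full blocks, remainder 2614.
Within the partial block the first minute is 1800 frames and each further minute 1798, so 1 further minute boundary passed. Total skipped labels = 18 × 0 + 2 × 1 = 2.
Non-drop label index = 2614 + 2 = 2616; at 30 labels/s that is 00:01:27:06, i.e. DF 00:01:27;06.

00:01:27;06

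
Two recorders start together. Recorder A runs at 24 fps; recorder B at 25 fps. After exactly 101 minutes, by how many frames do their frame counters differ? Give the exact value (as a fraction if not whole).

6060 frames

101 min = 6060 s.
A emits 24 × 6060 = 145440 frames; B emits 25 × 6060 = 151500.
Difference = 6060 frames; B is ahead of A.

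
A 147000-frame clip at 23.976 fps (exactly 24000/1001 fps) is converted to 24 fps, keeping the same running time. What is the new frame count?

147147 frames

Target frames = source frames × (target rate / source rate) = 147000 × (24)/(24000/1001) = 147000 × 1001/1000 = 147147.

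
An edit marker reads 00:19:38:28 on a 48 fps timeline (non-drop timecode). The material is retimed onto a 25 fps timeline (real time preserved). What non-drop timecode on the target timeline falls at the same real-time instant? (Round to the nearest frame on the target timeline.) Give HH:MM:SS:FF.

00:19:38:15

Source frame index: (0×3600 + 19×60 + 38) × 48 + 28 = 56572.
Real time: 56572 / (48) = 14143/12 s.
Target frame: (14143/12) × (25) = 353575/12 ≈ 29464.583 → 29465.
At 25 labels/s: frame 29465 → 00:19:38:15.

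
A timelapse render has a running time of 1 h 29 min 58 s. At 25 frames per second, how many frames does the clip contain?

1 h 29 min 58 s = 5398 s.
Frames = 5398 × 25 = 134950.

134950 frames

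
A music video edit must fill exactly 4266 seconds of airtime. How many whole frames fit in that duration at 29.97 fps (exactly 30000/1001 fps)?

Frames = 4266 × 30000/1001 = 127980000/1001 ≈ 127852.1479.
Complete frames: 127852.

127852 frames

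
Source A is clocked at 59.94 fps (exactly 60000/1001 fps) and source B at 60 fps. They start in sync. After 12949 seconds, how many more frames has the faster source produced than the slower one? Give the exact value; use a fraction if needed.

A emits 60000/1001 × 12949 = 776940000/1001 frames; B emits 60 × 12949 = 776940.
Difference = 776940/1001 frames (≈ 776.1638); B is ahead of A.

776940/1001 frames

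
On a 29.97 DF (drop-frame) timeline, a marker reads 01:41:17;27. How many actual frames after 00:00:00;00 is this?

Complete 10-minute blocks: 10, each 17982 frames → 179820.
Remaining 1 whole minute in the current block: 1800 + 0 × 1798 = 1800 frames.
Within the current minute: 17 × 30 + 27 − 2 = 535 (labels ;00/;01 skipped at this minute). Total = 179820 + 1800 + 535 = 182155.

182155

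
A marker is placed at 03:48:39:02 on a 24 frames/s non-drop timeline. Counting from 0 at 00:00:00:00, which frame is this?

frame 329258

Total seconds to the label: (3 × 3600 + 48 × 60 + 39) = 13719.
Frame index = 13719 × 24 + 2 = 329258.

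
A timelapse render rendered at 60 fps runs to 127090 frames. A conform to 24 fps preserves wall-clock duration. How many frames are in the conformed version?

50836 frames

Target frames = source frames × (target rate / source rate) = 127090 × (24)/(60) = 127090 × 2/5 = 50836.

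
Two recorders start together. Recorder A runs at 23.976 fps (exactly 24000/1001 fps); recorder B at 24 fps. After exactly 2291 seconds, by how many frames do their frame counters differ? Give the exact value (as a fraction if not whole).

A emits 24000/1001 × 2291 = 54984000/1001 frames; B emits 24 × 2291 = 54984.
Difference = 54984/1001 frames (≈ 54.9291); B is ahead of A.

54984/1001 frames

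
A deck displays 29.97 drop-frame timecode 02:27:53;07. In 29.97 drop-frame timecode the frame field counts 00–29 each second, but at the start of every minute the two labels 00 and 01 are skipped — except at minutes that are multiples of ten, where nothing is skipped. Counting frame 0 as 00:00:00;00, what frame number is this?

265931

As if non-drop at 30 labels/s: (2 × 3600 + 27 × 60 + 53) × 30 + 7 = 266197.
Minute boundaries passed: 147; those not divisible by 10: 147 − 14 = 133; dropped labels = 2 × 133 = 266.
Actual frame index = 266197 − 266 = 265931.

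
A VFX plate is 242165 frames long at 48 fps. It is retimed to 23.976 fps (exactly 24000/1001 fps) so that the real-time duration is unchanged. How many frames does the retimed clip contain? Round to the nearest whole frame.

Frames at target rate = 242165 × (24000/1001) / (48) = 1572500/13 ≈ 120961.538.
Nearest whole frame: 120962.

120962 frames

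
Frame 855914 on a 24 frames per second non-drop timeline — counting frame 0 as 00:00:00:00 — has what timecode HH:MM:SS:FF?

855914 ÷ 24 = 35663 full seconds, remainder 2 frames.
35663 s = 9 h 54 min 23 s.
Timecode: 09:54:23:02.

09:54:23:02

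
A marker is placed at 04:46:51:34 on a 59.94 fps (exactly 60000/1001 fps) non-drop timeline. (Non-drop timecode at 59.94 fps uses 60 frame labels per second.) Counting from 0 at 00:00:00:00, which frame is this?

1032694

Total seconds to the label: (4 × 3600 + 46 × 60 + 51) = 17211.
Frame index = 17211 × 60 + 34 = 1032694.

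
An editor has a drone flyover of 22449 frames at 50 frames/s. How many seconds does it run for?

448.98 seconds

Running time = 22449 / (50) = 448.98 s.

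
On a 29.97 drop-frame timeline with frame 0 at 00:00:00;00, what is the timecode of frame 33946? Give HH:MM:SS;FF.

00:18:52;20

Each 10-minute DF block holds 10 × 60 × 30 − 9 × 2 = 17982 frames. 33946 ÷ 17982 → 1 full block, remainder 15964.
Within the partial block the first minute is 1800 frames and each further minute 1798, so 8 further minute boundaries passed. Total skipped labels = 18 × 1 + 2 × 8 = 34.
Non-drop label index = 33946 + 34 = 33980; at 30 labels/s that is 00:18:52:20, i.e. DF 00:18:52;20.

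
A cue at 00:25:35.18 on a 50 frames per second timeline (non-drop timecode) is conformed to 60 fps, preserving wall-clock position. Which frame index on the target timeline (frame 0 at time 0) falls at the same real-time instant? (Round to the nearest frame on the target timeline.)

frame 92122

Source frame index: (0×3600 + 25×60 + 35) × 50 + 18 = 76768.
Real time: 76768 / (50) = 38384/25 s.
Target frame: (38384/25) × (60) = 460608/5 ≈ 92121.600 → 92122.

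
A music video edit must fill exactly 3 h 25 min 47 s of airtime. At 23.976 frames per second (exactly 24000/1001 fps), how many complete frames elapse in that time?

296031 frames

3 h 25 min 47 s = 12347 s.
Frames = 12347 × 24000/1001 = 296328000/1001 ≈ 296031.9680.
Complete frames: 296031.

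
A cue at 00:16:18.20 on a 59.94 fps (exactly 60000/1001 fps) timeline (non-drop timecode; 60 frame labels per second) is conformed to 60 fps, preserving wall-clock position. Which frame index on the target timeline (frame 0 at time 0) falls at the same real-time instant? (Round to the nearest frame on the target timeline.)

frame 58759

Source frame index: (0×3600 + 16×60 + 18) × 60 + 20 = 58700.
Real time: 58700 / (60000/1001) = 587587/600 s.
Target frame: (587587/600) × (60) = 587587/10 ≈ 58758.700 → 58759.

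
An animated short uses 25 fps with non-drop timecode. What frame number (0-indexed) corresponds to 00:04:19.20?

6495

Total seconds to the label: (0 × 3600 + 4 × 60 + 19) = 259.
Frame index = 259 × 25 + 20 = 6495.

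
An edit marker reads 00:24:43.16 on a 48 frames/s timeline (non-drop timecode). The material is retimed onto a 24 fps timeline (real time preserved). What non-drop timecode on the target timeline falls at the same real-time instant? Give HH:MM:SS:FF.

Source frame index: (0×3600 + 24×60 + 43) × 48 + 16 = 71200.
Real time: 71200 / (48) = 4450/3 s.
Target frame: (4450/3) × (24) = 35600.
At 24 labels/s: frame 35600 → 00:24:43:08.

00:24:43:08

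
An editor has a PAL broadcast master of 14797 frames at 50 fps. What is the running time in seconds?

295.94 seconds

Running time = 14797 / (50) = 295.94 s.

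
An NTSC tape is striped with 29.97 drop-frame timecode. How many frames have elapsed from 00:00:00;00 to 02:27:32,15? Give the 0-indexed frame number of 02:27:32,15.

265309

Complete 10-minute blocks: 14, each 17982 frames → 251748.
Remaining 7 whole minutes in the current block: 1800 + 6 × 1798 = 12588 frames.
Within the current minute: 32 × 30 + 15 − 2 = 973 (labels ;00/;01 skipped at this minute). Total = 251748 + 12588 + 973 = 265309.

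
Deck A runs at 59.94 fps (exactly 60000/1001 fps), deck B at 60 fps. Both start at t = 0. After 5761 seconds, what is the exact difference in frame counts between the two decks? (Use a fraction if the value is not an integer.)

49380/143 frames

A emits 60000/1001 × 5761 = 49380000/143 frames; B emits 60 × 5761 = 345660.
Difference = 49380/143 frames (≈ 345.3147); B is ahead of A.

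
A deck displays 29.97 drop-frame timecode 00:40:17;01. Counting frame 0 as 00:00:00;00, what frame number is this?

72439

Complete 10-minute blocks: 4, each 17982 frames → 71928.
Remaining 0 whole minutes in the current block: 0 frames.
Within the current minute: 17 × 30 + 1 = 511. Total = 71928 + 0 + 511 = 72439.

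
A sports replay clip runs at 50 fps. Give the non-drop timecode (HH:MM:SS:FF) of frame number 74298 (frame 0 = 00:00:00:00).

00:24:45:48

74298 ÷ 50 = 1485 full seconds, remainder 48 frames.
1485 s = 0 h 24 min 45 s.
Timecode: 00:24:45:48.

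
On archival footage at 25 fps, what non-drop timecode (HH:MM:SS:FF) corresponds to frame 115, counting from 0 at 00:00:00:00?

00:00:04:15

115 ÷ 25 = 4 full seconds, remainder 15 frames.
4 s = 0 h 0 min 4 s.
Timecode: 00:00:04:15.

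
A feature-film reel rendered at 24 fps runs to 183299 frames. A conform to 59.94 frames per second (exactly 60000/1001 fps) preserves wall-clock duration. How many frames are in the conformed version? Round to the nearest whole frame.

457790 frames

Frames at target rate = 183299 × (60000/1001) / (24) = 458247500/1001 ≈ 457789.710.
Nearest whole frame: 457790.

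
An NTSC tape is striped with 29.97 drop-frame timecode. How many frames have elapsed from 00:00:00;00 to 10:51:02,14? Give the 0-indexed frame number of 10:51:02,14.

As if non-drop at 30 labels/s: (10 × 3600 + 51 × 60 + 2) × 30 + 14 = 1171874.
Minute boundaries passed: 651; those not divisible by 10: 651 − 65 = 586; dropped labels = 2 × 586 = 1172.
Actual frame index = 1171874 − 1172 = 1170702.

1170702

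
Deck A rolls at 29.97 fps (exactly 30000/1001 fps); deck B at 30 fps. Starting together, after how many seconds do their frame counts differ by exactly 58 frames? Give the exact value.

29029/15 seconds

The gap grows by |30 − 30000/1001| = 30/1001 frames per second.
Time for a 58-frame gap: 58 ÷ (30/1001) = 29029/15 s.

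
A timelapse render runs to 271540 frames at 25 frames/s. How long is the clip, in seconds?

10861.6 seconds

Running time = 271540 / (25) = 10861.6 s.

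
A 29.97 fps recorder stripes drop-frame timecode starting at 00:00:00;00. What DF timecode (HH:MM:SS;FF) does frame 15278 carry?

Ten DF minutes hold 17982 frames, so frame 15278 lies in block 0 (frames 0–17981) with 15278 frames into that block.
The block's first minute is 1800 frames and the rest 1798 each; 15278 frames reaches minute 8, so 0 × 18 + 8 × 2 = 16 labels have been skipped so far.
Adding those back, label number 15278 + 16 = 15294 at 30 labels/s is 509 s + 24 f = 0 h 8 min 29 s frame 24, i.e. 00:08:29;24.

00:08:29;24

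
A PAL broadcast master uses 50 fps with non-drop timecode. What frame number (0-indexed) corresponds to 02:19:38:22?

418922

Total seconds to the label: (2 × 3600 + 19 × 60 + 38) = 8378.
Frame index = 8378 × 50 + 22 = 418922.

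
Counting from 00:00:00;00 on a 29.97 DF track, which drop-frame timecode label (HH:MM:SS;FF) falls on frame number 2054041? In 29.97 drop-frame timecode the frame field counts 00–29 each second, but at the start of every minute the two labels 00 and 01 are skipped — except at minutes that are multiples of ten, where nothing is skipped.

Each 10-minute DF block holds 10 × 60 × 30 − 9 × 2 = 17982 frames. 2054041 ÷ 17982 → 114 full blocks, remainder 4093.
Within the partial block the first minute is 1800 frames and each further minute 1798, so 2 further minute boundaries passed. Total skipped labels = 18 × 114 + 2 × 2 = 2056.
Non-drop label index = 2054041 + 2056 = 2056097; at 30 labels/s that is 19:02:16:17, i.e. DF 19:02:16;17.

19:02:16;17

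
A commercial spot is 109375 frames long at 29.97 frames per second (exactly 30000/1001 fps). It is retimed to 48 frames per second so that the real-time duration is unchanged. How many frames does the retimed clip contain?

175175 frames

Target frames = source frames × (target rate / source rate) = 109375 × (48)/(30000/1001) = 109375 × 1001/625 = 175175.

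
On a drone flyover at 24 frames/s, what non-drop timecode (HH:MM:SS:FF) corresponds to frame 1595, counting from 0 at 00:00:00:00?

1595 ÷ 24 = 66 full seconds, remainder 11 frames.
66 s = 0 h 1 min 6 s.
Timecode: 00:01:06:11.

00:01:06:11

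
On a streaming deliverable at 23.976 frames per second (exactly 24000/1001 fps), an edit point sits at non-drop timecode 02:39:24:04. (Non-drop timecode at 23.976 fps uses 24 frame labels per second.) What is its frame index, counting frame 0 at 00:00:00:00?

229540

Total seconds to the label: (2 × 3600 + 39 × 60 + 24) = 9564.
Frame index = 9564 × 24 + 4 = 229540.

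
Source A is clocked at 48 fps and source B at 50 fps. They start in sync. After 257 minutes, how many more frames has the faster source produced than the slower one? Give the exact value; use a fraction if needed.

30840 frames

257 min = 15420 s.
A emits 48 × 15420 = 740160 frames; B emits 50 × 15420 = 771000.
Difference = 30840 frames; B is ahead of A.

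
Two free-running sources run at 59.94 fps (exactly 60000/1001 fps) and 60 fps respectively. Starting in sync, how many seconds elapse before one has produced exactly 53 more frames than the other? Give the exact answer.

53053/60 seconds

The gap grows by |60 − 60000/1001| = 60/1001 frames per second.
Time for a 53-frame gap: 53 ÷ (60/1001) = 53053/60 s.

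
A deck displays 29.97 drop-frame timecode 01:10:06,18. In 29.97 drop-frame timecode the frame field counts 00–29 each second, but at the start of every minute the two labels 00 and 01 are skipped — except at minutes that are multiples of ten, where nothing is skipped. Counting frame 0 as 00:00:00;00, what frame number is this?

126072

Complete 10-minute blocks: 7, each 17982 frames → 125874.
Remaining 0 whole minutes in the current block: 0 frames.
Within the current minute: 6 × 30 + 18 = 198. Total = 125874 + 0 + 198 = 126072.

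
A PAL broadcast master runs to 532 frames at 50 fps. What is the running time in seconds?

10.64 seconds

Running time = 532 / (50) = 10.64 s.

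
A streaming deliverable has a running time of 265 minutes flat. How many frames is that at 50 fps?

265 min = 15900 s.
Frames = 15900 × 50 = 795000.

795000 frames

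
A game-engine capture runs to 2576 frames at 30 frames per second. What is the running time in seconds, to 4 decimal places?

85.8667 seconds

Running time = 2576 × 1/30 = 1288/15 s ≈ 85.8667 s.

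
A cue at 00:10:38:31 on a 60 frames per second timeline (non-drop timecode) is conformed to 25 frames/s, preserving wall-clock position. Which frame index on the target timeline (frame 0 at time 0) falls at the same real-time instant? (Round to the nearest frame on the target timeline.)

frame 15963

Source frame index: (0×3600 + 10×60 + 38) × 60 + 31 = 38311.
Real time: 38311 / (60) = 38311/60 s.
Target frame: (38311/60) × (25) = 191555/12 ≈ 15962.917 → 15963.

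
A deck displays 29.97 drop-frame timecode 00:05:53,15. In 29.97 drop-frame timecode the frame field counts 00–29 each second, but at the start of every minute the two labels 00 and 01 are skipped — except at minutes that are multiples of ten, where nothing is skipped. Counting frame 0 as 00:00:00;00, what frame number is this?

10595

Complete 10-minute blocks: 0, each 17982 frames → 0.
Remaining 5 whole minutes in the current block: 1800 + 4 × 1798 = 8992 frames.
Within the current minute: 53 × 30 + 15 − 2 = 1603 (labels ;00/;01 skipped at this minute). Total = 0 + 8992 + 1603 = 10595.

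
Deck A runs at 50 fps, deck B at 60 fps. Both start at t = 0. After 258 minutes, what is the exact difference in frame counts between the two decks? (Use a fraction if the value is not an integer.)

154800 frames

258 min = 15480 s.
A emits 50 × 15480 = 774000 frames; B emits 60 × 15480 = 928800.
Difference = 154800 frames; B is ahead of A.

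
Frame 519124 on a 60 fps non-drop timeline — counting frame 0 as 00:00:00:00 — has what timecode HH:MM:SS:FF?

02:24:12:04

519124 ÷ 60 = 8652 full seconds, remainder 4 frames.
8652 s = 2 h 24 min 12 s.
Timecode: 02:24:12:04.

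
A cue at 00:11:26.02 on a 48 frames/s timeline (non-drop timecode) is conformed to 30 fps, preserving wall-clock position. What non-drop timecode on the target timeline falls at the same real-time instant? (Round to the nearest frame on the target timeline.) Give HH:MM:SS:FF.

00:11:26:01

Source frame index: (0×3600 + 11×60 + 26) × 48 + 2 = 32930.
Real time: 32930 / (48) = 16465/24 s.
Target frame: (16465/24) × (30) = 82325/4 ≈ 20581.250 → 20581.
At 30 labels/s: frame 20581 → 00:11:26:01.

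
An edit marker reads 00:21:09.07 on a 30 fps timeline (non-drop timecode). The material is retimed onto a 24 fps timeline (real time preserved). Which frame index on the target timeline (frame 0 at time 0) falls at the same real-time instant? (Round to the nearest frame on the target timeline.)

Source frame index: (0×3600 + 21×60 + 9) × 30 + 7 = 38077.
Real time: 38077 / (30) = 38077/30 s.
Target frame: (38077/30) × (24) = 152308/5 ≈ 30461.600 → 30462.

frame 30462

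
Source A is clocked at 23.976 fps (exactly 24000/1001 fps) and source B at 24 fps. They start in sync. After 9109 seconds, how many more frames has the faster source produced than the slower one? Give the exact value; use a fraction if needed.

218616/1001 frames

A emits 24000/1001 × 9109 = 218616000/1001 frames; B emits 24 × 9109 = 218616.
Difference = 218616/1001 frames (≈ 218.3976); B is ahead of A.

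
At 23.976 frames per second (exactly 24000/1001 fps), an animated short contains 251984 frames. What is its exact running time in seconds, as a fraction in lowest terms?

15764749/1500 seconds

Running time = 251984 ÷ (24000/1001) = 251984 × 1001/24000 = 15764749/1500 s.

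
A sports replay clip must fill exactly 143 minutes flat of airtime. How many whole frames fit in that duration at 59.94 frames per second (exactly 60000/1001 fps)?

514285 frames

143 min = 8580 s.
Frames = 8580 × 60000/1001 = 3600000/7 ≈ 514285.7143.
Complete frames: 514285.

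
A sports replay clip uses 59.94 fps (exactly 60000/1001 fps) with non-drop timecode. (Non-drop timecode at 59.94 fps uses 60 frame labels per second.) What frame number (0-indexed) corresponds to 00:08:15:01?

29701

Total seconds to the label: (0 × 3600 + 8 × 60 + 15) = 495.
Frame index = 495 × 60 + 1 = 29701.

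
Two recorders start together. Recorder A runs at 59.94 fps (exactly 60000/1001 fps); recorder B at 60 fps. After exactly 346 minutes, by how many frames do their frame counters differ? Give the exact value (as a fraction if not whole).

1245600/1001 frames

346 min = 20760 s.
A emits 60000/1001 × 20760 = 1245600000/1001 frames; B emits 60 × 20760 = 1245600.
Difference = 1245600/1001 frames (≈ 1244.3556); B is ahead of A.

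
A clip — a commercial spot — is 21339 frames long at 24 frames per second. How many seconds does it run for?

889.125 seconds

Running time = 21339 / (24) = 889.125 s.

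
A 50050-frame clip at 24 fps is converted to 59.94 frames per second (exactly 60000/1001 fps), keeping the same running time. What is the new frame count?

125000 frames

Frames at target rate = 50050 × (60000/1001) / (24) = 125000.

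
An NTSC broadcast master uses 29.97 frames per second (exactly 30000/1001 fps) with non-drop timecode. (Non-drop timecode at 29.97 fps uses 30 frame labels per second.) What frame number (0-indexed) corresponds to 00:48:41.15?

frame 87645

Total seconds to the label: (0 × 3600 + 48 × 60 + 41) = 2921.
Frame index = 2921 × 30 + 15 = 87645.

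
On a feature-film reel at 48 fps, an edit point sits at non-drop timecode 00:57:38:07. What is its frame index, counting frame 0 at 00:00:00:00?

Total seconds to the label: (0 × 3600 + 57 × 60 + 38) = 3458.
Frame index = 3458 × 48 + 7 = 165991.

frame 165991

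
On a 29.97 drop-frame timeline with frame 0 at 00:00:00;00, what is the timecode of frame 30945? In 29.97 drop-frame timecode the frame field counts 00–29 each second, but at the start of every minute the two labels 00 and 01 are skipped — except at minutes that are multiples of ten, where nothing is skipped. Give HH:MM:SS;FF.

00:17:12;17

Ten DF minutes hold 17982 frames, so frame 30945 lies in block 1 (frames 17982–35963) with 12963 frames into that block.
The block's first minute is 1800 frames and the rest 1798 each; 12963 frames reaches minute 7, so 1 × 18 + 7 × 2 = 32 labels have been skipped so far.
Adding those back, label number 30945 + 32 = 30977 at 30 labels/s is 1032 s + 17 f = 0 h 17 min 12 s frame 17, i.e. 00:17:12;17.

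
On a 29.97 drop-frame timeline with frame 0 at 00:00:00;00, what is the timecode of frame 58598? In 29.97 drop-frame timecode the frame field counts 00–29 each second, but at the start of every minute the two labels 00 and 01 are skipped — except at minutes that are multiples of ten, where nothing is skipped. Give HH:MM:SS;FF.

00:32:35;06

Each 10-minute DF block holds 10 × 60 × 30 − 9 × 2 = 17982 frames. 58598 ÷ 17982 → 3 full blocks, remainder 4652.
Within the partial block the first minute is 1800 frames and each further minute 1798, so 2 further minute boundaries passed. Total skipped labels = 18 × 3 + 2 × 2 = 58.
Non-drop label index = 58598 + 58 = 58656; at 30 labels/s that is 00:32:35:06, i.e. DF 00:32:35;06.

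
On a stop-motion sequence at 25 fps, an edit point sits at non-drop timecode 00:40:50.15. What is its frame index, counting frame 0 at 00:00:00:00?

Total seconds to the label: (0 × 3600 + 40 × 60 + 50) = 2450.
Frame index = 2450 × 25 + 15 = 61265.

frame 61265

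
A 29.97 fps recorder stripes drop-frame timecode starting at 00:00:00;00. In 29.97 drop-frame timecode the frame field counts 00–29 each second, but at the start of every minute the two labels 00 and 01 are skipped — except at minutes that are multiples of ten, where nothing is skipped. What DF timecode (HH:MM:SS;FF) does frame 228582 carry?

02:07:07;02

Ten DF minutes hold 17982 frames, so frame 228582 lies in block 12 (frames 215784–233765) with 12798 frames into that block.
The block's first minute is 1800 frames and the rest 1798 each; 12798 frames reaches minute 7, so 12 × 18 + 7 × 2 = 230 labels have been skipped so far.
Adding those back, label number 228582 + 230 = 228812 at 30 labels/s is 7627 s + 2 f = 2 h 7 min 7 s frame 2, i.e. 02:07:07;02.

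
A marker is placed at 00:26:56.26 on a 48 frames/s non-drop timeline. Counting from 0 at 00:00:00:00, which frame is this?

frame 77594

Total seconds to the label: (0 × 3600 + 26 × 60 + 56) = 1616.
Frame index = 1616 × 48 + 26 = 77594.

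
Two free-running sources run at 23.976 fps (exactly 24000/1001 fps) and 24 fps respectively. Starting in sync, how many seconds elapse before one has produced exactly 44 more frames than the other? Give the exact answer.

11011/6 seconds

The gap grows by |24 − 24000/1001| = 24/1001 frames per second.
Time for a 44-frame gap: 44 ÷ (24/1001) = 11011/6 s.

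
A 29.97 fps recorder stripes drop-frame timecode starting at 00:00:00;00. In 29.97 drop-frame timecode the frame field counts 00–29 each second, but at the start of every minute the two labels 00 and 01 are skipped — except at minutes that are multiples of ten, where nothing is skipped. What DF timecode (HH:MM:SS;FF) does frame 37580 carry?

Each 10-minute DF block holds 10 × 60 × 30 − 9 × 2 = 17982 frames. 37580 ÷ 17982 → 2 full blocks, remainder 1616.
Within the partial block the first minute is 1800 frames and each further minute 1798, so 0 further minute boundaries passed. Total skipped labels = 18 × 2 + 2 × 0 = 36.
Non-drop label index = 37580 + 36 = 37616; at 30 labels/s that is 00:20:53:26, i.e. DF 00:20:53;26.

00:20:53;26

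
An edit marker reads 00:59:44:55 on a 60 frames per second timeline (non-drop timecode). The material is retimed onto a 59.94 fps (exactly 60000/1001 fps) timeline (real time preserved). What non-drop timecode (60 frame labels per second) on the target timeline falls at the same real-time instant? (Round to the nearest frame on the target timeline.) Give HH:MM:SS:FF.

Source frame index: (0×3600 + 59×60 + 44) × 60 + 55 = 215095.
Real time: 215095 / (60) = 43019/12 s.
Target frame: (43019/12) × (60000/1001) = 215095000/1001 ≈ 214880.120 → 214880.
At 60 labels/s: frame 214880 → 00:59:41:20.

00:59:41:20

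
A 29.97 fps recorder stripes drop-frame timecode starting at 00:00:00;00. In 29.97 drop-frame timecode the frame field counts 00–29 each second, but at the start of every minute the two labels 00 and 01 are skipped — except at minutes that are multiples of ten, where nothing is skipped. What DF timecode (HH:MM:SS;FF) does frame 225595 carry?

Ten DF minutes hold 17982 frames, so frame 225595 lies in block 12 (frames 215784–233765) with 9811 frames into that block.
The block's first minute is 1800 frames and the rest 1798 each; 9811 frames reaches minute 5, so 12 × 18 + 5 × 2 = 226 labels have been skipped so far.
Adding those back, label number 225595 + 226 = 225821 at 30 labels/s is 7527 s + 11 f = 2 h 5 min 27 s frame 11, i.e. 02:05:27;11.

02:05:27;11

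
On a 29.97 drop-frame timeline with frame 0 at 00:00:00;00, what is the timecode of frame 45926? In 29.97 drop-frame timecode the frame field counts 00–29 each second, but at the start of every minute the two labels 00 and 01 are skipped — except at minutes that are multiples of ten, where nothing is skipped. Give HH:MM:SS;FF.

Each 10-minute DF block holds 10 × 60 × 30 − 9 × 2 = 17982 frames. 45926 ÷ 17982 → 2 full blocks, remainder 9962.
Within the partial block the first minute is 1800 frames and each further minute 1798, so 5 further minute boundaries passed. Total skipped labels = 18 × 2 + 2 × 5 = 46.
Non-drop label index = 45926 + 46 = 45972; at 30 labels/s that is 00:25:32:12, i.e. DF 00:25:32;12.

00:25:32;12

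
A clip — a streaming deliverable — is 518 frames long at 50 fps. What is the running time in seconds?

Running time = 518 / (50) = 10.36 s.

10.36 seconds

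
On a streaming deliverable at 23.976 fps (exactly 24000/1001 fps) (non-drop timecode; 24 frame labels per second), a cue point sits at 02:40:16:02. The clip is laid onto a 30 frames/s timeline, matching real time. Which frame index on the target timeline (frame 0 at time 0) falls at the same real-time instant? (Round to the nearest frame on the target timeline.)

Source frame index: (2×3600 + 40×60 + 16) × 24 + 2 = 230786.
Real time: 230786 / (24000/1001) = 115508393/12000 s.
Target frame: (115508393/12000) × (30) = 115508393/400 ≈ 288770.982 → 288771.

frame 288771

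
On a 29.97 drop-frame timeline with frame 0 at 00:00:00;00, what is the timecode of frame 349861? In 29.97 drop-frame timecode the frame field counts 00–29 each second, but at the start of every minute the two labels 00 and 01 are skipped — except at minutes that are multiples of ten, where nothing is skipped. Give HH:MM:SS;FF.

03:14:33;21

Ten DF minutes hold 17982 frames, so frame 349861 lies in block 19 (frames 341658–359639) with 8203 frames into that block.
The block's first minute is 1800 frames and the rest 1798 each; 8203 frames reaches minute 4, so 19 × 18 + 4 × 2 = 350 labels have been skipped so far.
Adding those back, label number 349861 + 350 = 350211 at 30 labels/s is 11673 s + 21 f = 3 h 14 min 33 s frame 21, i.e. 03:14:33;21.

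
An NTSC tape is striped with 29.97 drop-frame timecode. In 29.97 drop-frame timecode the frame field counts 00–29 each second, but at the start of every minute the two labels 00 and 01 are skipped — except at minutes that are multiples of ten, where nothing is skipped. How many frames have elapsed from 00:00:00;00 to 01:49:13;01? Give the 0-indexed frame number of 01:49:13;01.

196393

As if non-drop at 30 labels/s: (1 × 3600 + 49 × 60 + 13) × 30 + 1 = 196591.
Minute boundaries passed: 109; those not divisible by 10: 109 − 10 = 99; dropped labels = 2 × 99 = 198.
Actual frame index = 196591 − 198 = 196393.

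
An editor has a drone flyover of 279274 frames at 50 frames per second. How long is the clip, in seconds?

Running time = 279274 / (50) = 5585.48 s.

5585.48 seconds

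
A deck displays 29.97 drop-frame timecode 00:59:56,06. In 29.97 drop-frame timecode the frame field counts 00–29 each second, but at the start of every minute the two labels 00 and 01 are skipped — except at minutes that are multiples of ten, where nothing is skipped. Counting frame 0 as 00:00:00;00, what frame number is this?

Complete 10-minute blocks: 5, each 17982 frames → 89910.
Remaining 9 whole minutes in the current block: 1800 + 8 × 1798 = 16184 frames.
Within the current minute: 56 × 30 + 6 − 2 = 1684 (labels ;00/;01 skipped at this minute). Total = 89910 + 16184 + 1684 = 107778.

107778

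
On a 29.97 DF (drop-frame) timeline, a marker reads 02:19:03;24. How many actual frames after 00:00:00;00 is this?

Complete 10-minute blocks: 13, each 17982 frames → 233766.
Remaining 9 whole minutes in the current block: 1800 + 8 × 1798 = 16184 frames.
Within the current minute: 3 × 30 + 24 − 2 = 112 (labels ;00/;01 skipped at this minute). Total = 233766 + 16184 + 112 = 250062.

250062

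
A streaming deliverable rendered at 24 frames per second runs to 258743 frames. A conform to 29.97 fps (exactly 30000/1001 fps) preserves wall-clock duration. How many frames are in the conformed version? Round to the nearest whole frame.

323106 frames

Frames at target rate = 258743 × (30000/1001) / (24) = 323428750/1001 ≈ 323105.644.
Nearest whole frame: 323106.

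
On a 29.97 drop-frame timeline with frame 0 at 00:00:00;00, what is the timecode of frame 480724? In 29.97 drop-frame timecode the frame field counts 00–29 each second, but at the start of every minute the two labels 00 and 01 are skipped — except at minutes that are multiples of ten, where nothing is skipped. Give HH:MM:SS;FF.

Each 10-minute DF block holds 10 × 60 × 30 − 9 × 2 = 17982 frames. 480724 ÷ 17982 → 26 full blocks, remainder 13192.
Within the partial block the first minute is 1800 frames and each further minute 1798, so 7 further minute boundaries passed. Total skipped labels = 18 × 26 + 2 × 7 = 482.
Non-drop label index = 480724 + 482 = 481206; at 30 labels/s that is 04:27:20:06, i.e. DF 04:27:20;06.

04:27:20;06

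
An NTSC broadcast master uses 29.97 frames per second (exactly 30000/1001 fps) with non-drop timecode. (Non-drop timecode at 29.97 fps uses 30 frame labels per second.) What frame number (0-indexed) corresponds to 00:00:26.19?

799

Total seconds to the label: (0 × 3600 + 0 × 60 + 26) = 26.
Frame index = 26 × 30 + 19 = 799.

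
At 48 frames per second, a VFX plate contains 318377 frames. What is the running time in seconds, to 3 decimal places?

Running time = 318377 × 1/48 = 318377/48 s ≈ 6632.854 s.

6632.854 seconds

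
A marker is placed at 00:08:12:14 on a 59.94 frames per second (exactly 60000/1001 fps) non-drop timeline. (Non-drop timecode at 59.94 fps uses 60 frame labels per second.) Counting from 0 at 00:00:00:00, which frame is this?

Total seconds to the label: (0 × 3600 + 8 × 60 + 12) = 492.
Frame index = 492 × 60 + 14 = 29534.

29534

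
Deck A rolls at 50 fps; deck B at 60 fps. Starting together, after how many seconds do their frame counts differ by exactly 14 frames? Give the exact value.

1.4 seconds

The gap grows by |60 − 50| = 10 frames per second.
Time for a 14-frame gap: 14 ÷ (10) = 1.4 s.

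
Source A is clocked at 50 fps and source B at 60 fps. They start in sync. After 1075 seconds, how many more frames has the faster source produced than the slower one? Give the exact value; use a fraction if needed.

A emits 50 × 1075 = 53750 frames; B emits 60 × 1075 = 64500.
Difference = 10750 frames; B is ahead of A.

10750 frames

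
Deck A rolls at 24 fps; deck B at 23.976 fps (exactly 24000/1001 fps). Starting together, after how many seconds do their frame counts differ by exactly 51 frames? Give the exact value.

2127.125 seconds

The gap grows by |24000/1001 − 24| = 24/1001 frames per second.
Time for a 51-frame gap: 51 ÷ (24/1001) = 2127.125 s.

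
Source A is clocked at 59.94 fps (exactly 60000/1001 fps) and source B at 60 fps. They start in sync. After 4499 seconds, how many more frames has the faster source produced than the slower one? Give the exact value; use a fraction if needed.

A emits 60000/1001 × 4499 = 24540000/91 frames; B emits 60 × 4499 = 269940.
Difference = 24540/91 frames (≈ 269.6703); B is ahead of A.

24540/91 frames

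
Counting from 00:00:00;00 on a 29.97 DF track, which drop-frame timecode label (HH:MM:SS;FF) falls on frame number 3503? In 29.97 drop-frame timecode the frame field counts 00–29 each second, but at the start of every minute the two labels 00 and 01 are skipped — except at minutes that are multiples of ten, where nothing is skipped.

00:01:56;25

Each 10-minute DF block holds 10 × 60 × 30 − 9 × 2 = 17982 frames. 3503 ÷ 17982 → 0 full blocks, remainder 3503.
Within the partial block the first minute is 1800 frames and each further minute 1798, so 1 further minute boundary passed. Total skipped labels = 18 × 0 + 2 × 1 = 2.
Non-drop label index = 3503 + 2 = 3505; at 30 labels/s that is 00:01:56:25, i.e. DF 00:01:56;25.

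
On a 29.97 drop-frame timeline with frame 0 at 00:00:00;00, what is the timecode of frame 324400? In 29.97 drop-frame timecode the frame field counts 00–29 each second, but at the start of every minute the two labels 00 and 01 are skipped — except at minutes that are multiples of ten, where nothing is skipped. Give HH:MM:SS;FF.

Ten DF minutes hold 17982 frames, so frame 324400 lies in block 18 (frames 323676–341657) with 724 frames into that block.
The block's first minute is 1800 frames and the rest 1798 each; 724 frames reaches minute 0, so 18 × 18 + 0 × 2 = 324 labels have been skipped so far.
Adding those back, label number 324400 + 324 = 324724 at 30 labels/s is 10824 s + 4 f = 3 h 0 min 24 s frame 4, i.e. 03:00:24;04.

03:00:24;04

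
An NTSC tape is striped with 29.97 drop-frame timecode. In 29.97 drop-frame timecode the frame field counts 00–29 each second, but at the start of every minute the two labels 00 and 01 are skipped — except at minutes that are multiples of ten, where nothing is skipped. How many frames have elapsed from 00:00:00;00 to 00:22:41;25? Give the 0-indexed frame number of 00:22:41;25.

Complete 10-minute blocks: 2, each 17982 frames → 35964.
Remaining 2 whole minutes in the current block: 1800 + 1 × 1798 = 3598 frames.
Within the current minute: 41 × 30 + 25 − 2 = 1253 (labels ;00/;01 skipped at this minute). Total = 35964 + 3598 + 1253 = 40815.

40815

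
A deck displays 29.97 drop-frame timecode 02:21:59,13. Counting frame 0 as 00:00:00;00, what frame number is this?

Complete 10-minute blocks: 14, each 17982 frames → 251748.
Remaining 1 whole minute in the current block: 1800 + 0 × 1798 = 1800 frames.
Within the current minute: 59 × 30 + 13 − 2 = 1781 (labels ;00/;01 skipped at this minute). Total = 251748 + 1800 + 1781 = 255329.

255329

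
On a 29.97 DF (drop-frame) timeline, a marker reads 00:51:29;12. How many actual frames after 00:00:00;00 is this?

92590

Complete 10-minute blocks: 5, each 17982 frames → 89910.
Remaining 1 whole minute in the current block: 1800 + 0 × 1798 = 1800 frames.
Within the current minute: 29 × 30 + 12 − 2 = 880 (labels ;00/;01 skipped at this minute). Total = 89910 + 1800 + 880 = 92590.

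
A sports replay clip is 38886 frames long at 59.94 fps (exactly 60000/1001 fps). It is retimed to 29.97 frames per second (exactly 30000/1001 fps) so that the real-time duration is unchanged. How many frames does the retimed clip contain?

Frames at target rate = 38886 × (30000/1001) / (60000/1001) = 19443.

19443 frames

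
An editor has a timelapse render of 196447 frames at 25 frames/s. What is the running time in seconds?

Running time = 196447 / (25) = 7857.88 s.

7857.88 seconds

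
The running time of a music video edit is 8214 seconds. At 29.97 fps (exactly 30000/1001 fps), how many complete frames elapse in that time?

246173 frames

Frames = 8214 × 30000/1001 = 246420000/1001 ≈ 246173.8262.
Complete frames: 246173.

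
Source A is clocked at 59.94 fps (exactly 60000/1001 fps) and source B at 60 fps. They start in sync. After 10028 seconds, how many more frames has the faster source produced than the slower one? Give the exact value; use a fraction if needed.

A emits 60000/1001 × 10028 = 601680000/1001 frames; B emits 60 × 10028 = 601680.
Difference = 601680/1001 frames (≈ 601.0789); B is ahead of A.

601680/1001 frames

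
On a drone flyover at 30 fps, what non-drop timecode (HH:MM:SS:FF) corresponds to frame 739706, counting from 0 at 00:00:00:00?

739706 ÷ 30 = 24656 full seconds, remainder 26 frames.
24656 s = 6 h 50 min 56 s.
Timecode: 06:50:56:26.

06:50:56:26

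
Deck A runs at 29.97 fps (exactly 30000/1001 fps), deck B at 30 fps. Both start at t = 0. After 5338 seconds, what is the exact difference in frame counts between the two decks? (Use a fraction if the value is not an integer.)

160140/1001 frames

A emits 30000/1001 × 5338 = 160140000/1001 frames; B emits 30 × 5338 = 160140.
Difference = 160140/1001 frames (≈ 159.9800); B is ahead of A.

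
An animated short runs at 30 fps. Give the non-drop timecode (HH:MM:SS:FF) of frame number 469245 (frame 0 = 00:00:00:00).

04:20:41:15

469245 ÷ 30 = 15641 full seconds, remainder 15 frames.
15641 s = 4 h 20 min 41 s.
Timecode: 04:20:41:15.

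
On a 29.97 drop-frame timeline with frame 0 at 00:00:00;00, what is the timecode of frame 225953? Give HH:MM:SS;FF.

Each 10-minute DF block holds 10 × 60 × 30 − 9 × 2 = 17982 frames. 225953 ÷ 17982 → 12 full blocks, remainder 10169.
Within the partial block the first minute is 1800 frames and each further minute 1798, so 5 further minute boundaries passed. Total skipped labels = 18 × 12 + 2 × 5 = 226.
Non-drop label index = 225953 + 226 = 226179; at 30 labels/s that is 02:05:39:09, i.e. DF 02:05:39;09.

02:05:39;09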